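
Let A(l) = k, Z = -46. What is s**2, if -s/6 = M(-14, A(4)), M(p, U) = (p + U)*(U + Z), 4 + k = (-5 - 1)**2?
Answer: 2286144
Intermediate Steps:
k = 32 (k = -4 + (-5 - 1)**2 = -4 + (-6)**2 = -4 + 36 = 32)
A(l) = 32
M(p, U) = (-46 + U)*(U + p) (M(p, U) = (p + U)*(U - 46) = (U + p)*(-46 + U) = (-46 + U)*(U + p))
s = 1512 (s = -6*(32**2 - 46*32 - 46*(-14) + 32*(-14)) = -6*(1024 - 1472 + 644 - 448) = -6*(-252) = 1512)
s**2 = 1512**2 = 2286144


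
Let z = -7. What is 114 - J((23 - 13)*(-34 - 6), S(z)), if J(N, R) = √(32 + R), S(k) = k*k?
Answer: 105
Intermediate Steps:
S(k) = k²
114 - J((23 - 13)*(-34 - 6), S(z)) = 114 - √(32 + (-7)²) = 114 - √(32 + 49) = 114 - √81 = 114 - 1*9 = 114 - 9 = 105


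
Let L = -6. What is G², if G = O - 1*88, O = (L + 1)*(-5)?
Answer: 3969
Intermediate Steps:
O = 25 (O = (-6 + 1)*(-5) = -5*(-5) = 25)
G = -63 (G = 25 - 1*88 = 25 - 88 = -63)
G² = (-63)² = 3969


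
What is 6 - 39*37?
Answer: -1437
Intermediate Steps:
6 - 39*37 = 6 - 1443 = -1437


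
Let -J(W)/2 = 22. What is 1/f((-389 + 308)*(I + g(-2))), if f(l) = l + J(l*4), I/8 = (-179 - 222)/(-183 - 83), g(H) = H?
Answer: -133/114230 ≈ -0.0011643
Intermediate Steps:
J(W) = -44 (J(W) = -2*22 = -44)
I = 1604/133 (I = 8*((-179 - 222)/(-183 - 83)) = 8*(-401/(-266)) = 8*(-401*(-1/266)) = 8*(401/266) = 1604/133 ≈ 12.060)
f(l) = -44 + l (f(l) = l - 44 = -44 + l)
1/f((-389 + 308)*(I + g(-2))) = 1/(-44 + (-389 + 308)*(1604/133 - 2)) = 1/(-44 - 81*1338/133) = 1/(-44 - 108378/133) = 1/(-114230/133) = -133/114230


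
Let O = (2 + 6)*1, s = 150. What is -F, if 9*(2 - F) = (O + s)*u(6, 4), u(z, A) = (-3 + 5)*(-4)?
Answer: -1282/9 ≈ -142.44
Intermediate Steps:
O = 8 (O = 8*1 = 8)
u(z, A) = -8 (u(z, A) = 2*(-4) = -8)
F = 1282/9 (F = 2 - (8 + 150)*(-8)/9 = 2 - 158*(-8)/9 = 2 - ⅑*(-1264) = 2 + 1264/9 = 1282/9 ≈ 142.44)
-F = -1*1282/9 = -1282/9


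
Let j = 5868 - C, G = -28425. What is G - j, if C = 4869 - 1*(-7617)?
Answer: -21807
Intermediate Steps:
C = 12486 (C = 4869 + 7617 = 12486)
j = -6618 (j = 5868 - 1*12486 = 5868 - 12486 = -6618)
G - j = -28425 - 1*(-6618) = -28425 + 6618 = -21807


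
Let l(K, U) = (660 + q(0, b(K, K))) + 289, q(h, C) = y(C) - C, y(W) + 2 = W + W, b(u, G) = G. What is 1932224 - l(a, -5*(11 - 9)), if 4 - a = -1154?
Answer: 1930119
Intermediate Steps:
y(W) = -2 + 2*W (y(W) = -2 + (W + W) = -2 + 2*W)
q(h, C) = -2 + C (q(h, C) = (-2 + 2*C) - C = -2 + C)
a = 1158 (a = 4 - 1*(-1154) = 4 + 1154 = 1158)
l(K, U) = 947 + K (l(K, U) = (660 + (-2 + K)) + 289 = (658 + K) + 289 = 947 + K)
1932224 - l(a, -5*(11 - 9)) = 1932224 - (947 + 1158) = 1932224 - 1*2105 = 1932224 - 2105 = 1930119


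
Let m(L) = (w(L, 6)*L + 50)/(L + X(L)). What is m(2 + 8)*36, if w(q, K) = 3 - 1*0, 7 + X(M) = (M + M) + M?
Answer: 960/11 ≈ 87.273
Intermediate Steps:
X(M) = -7 + 3*M (X(M) = -7 + ((M + M) + M) = -7 + (2*M + M) = -7 + 3*M)
w(q, K) = 3 (w(q, K) = 3 + 0 = 3)
m(L) = (50 + 3*L)/(-7 + 4*L) (m(L) = (3*L + 50)/(L + (-7 + 3*L)) = (50 + 3*L)/(-7 + 4*L))
m(2 + 8)*36 = ((50 + 3*(2 + 8))/(-7 + 4*(2 + 8)))*36 = ((50 + 3*10)/(-7 + 4*10))*36 = ((50 + 30)/(-7 + 40))*36 = (80/33)*36 = 960/11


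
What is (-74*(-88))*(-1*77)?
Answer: -501424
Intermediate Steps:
(-74*(-88))*(-1*77) = 6512*(-77) = -501424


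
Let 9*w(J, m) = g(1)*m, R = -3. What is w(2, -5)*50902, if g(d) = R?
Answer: 254510/3 ≈ 84837.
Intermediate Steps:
g(d) = -3
w(J, m) = -m/3 (w(J, m) = (-3*m)/9 = -m/3)
w(2, -5)*50902 = -⅓*(-5)*50902 = (5/3)*50902 = 254510/3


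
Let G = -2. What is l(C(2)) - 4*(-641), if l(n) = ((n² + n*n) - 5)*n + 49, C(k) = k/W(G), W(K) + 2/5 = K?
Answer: 282529/108 ≈ 2616.0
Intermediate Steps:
W(K) = -⅖ + K
C(k) = -5*k/12 (C(k) = k/(-⅖ - 2) = k/(-12/5) = k*(-5/12) = -5*k/12)
l(n) = 49 + n*(-5 + 2*n²) (l(n) = ((n² + n²) - 5)*n + 49 = (2*n² - 5)*n + 49 = (-5 + 2*n²)*n + 49 = n*(-5 + 2*n²) + 49 = 49 + n*(-5 + 2*n²))
l(C(2)) - 4*(-641) = (49 - (-25)*2/12 + 2*(-5/12*2)³) - 4*(-641) = (49 - 5*(-⅚) + 2*(-⅚)³) - 1*(-2564) = (49 + 25/6 + 2*(-125/216)) + 2564 = (49 + 25/6 - 125/108) + 2564 = 5617/108 + 2564 = 282529/108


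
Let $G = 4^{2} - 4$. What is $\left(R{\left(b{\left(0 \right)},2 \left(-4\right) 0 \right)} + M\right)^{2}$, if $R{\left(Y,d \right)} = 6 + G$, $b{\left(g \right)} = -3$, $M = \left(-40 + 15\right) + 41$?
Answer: $1156$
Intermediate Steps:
$M = 16$ ($M = -25 + 41 = 16$)
$G = 12$ ($G = 16 - 4 = 12$)
$R{\left(Y,d \right)} = 18$ ($R{\left(Y,d \right)} = 6 + 12 = 18$)
$\left(R{\left(b{\left(0 \right)},2 \left(-4\right) 0 \right)} + M\right)^{2} = \left(18 + 16\right)^{2} = 34^{2} = 1156$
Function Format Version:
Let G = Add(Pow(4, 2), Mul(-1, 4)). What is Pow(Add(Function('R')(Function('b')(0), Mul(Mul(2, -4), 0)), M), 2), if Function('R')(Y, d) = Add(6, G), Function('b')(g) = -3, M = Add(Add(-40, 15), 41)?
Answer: 1156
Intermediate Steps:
M = 16 (M = Add(-25, 41) = 16)
G = 12 (G = Add(16, -4) = 12)
Function('R')(Y, d) = 18 (Function('R')(Y, d) = Add(6, 12) = 18)
Pow(Add(Function('R')(Function('b')(0), Mul(Mul(2, -4), 0)), M), 2) = Pow(Add(18, 16), 2) = Pow(34, 2) = 1156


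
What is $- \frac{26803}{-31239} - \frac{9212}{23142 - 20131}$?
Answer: $- \frac{207069835}{94060629} \approx -2.2015$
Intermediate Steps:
$- \frac{26803}{-31239} - \frac{9212}{23142 - 20131} = \left(-26803\right) \left(- \frac{1}{31239}\right) - \frac{9212}{3011} = \frac{26803}{31239} - \frac{9212}{3011} = - \frac{207069835}{94060629}$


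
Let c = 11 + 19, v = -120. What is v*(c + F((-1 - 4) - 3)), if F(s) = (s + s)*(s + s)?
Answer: -34320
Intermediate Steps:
c = 30
F(s) = 4*s² (F(s) = (2*s)*(2*s) = 4*s²)
v*(c + F((-1 - 4) - 3)) = -120*(30 + 4*((-1 - 4) - 3)²) = -120*(30 + 4*(-5 - 3)²) = -120*(30 + 4*(-8)²) = -120*(30 + 4*64) = -120*(30 + 256) = -120*286 = -34320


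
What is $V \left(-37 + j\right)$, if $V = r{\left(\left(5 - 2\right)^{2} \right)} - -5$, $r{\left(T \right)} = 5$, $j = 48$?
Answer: $110$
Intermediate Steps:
$V = 10$ ($V = 5 - -5 = 5 + 5 = 10$)
$V \left(-37 + j\right) = 10 \left(-37 + 48\right) = 10 \cdot 11 = 110$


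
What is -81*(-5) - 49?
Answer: 356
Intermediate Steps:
-81*(-5) - 49 = -27*(-15) - 49 = 405 - 49 = 356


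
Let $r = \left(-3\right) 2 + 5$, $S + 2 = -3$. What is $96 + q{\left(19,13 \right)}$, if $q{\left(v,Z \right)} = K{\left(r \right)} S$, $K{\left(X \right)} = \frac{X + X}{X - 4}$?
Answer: $94$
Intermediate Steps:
$S = -5$ ($S = -2 - 3 = -5$)
$r = -1$ ($r = -6 + 5 = -1$)
$K{\left(X \right)} = \frac{2 X}{-4 + X}$
$q{\left(v,Z \right)} = -2$ ($q{\left(v,Z \right)} = 2 \left(-1\right) \frac{1}{-4 - 1} \left(-5\right) = 2 \left(-1\right) \frac{1}{-5} \left(-5\right) = 2 \left(-1\right) \left(- \frac{1}{5}\right) \left(-5\right) = \frac{2}{5} \left(-5\right) = -2$)
$96 + q{\left(19,13 \right)} = 96 - 2 = 94$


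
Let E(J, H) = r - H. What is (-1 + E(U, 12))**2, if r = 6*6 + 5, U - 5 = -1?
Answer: 784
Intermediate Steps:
U = 4 (U = 5 - 1 = 4)
r = 41 (r = 36 + 5 = 41)
E(J, H) = 41 - H
(-1 + E(U, 12))**2 = (-1 + (41 - 1*12))**2 = (-1 + (41 - 12))**2 = (-1 + 29)**2 = 28**2 = 784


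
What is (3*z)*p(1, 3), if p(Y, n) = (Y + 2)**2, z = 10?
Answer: 270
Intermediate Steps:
p(Y, n) = (2 + Y)**2
(3*z)*p(1, 3) = (3*10)*(2 + 1)**2 = 30*3**2 = 30*9 = 270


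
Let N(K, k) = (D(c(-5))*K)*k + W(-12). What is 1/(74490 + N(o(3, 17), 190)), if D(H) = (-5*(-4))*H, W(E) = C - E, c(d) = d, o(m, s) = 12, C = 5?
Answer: -1/153493 ≈ -6.5150e-6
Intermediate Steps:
W(E) = 5 - E
D(H) = 20*H
N(K, k) = 17 - 100*K*k (N(K, k) = ((20*(-5))*K)*k + (5 - 1*(-12)) = (-100*K)*k + (5 + 12) = -100*K*k + 17 = 17 - 100*K*k)
1/(74490 + N(o(3, 17), 190)) = 1/(74490 + (17 - 100*12*190)) = 1/(74490 + (17 - 228000)) = 1/(74490 - 227983) = 1/(-153493) = -1/153493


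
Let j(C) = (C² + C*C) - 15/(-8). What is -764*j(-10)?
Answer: -308465/2 ≈ -1.5423e+5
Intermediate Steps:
j(C) = 15/8 + 2*C² (j(C) = (C² + C²) - 15*(-⅛) = 2*C² + 15/8 = 15/8 + 2*C²)
-764*j(-10) = -764*(15/8 + 2*(-10)²) = -764*(15/8 + 2*100) = -764*(15/8 + 200) = -764*1615/8 = -308465/2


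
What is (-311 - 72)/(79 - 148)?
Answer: 383/69 ≈ 5.5507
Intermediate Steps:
(-311 - 72)/(79 - 148) = -383/(-69) = -383*(-1/69) = 383/69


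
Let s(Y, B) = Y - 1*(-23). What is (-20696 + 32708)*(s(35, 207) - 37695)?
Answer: -452095644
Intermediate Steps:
s(Y, B) = 23 + Y (s(Y, B) = Y + 23 = 23 + Y)
(-20696 + 32708)*(s(35, 207) - 37695) = (-20696 + 32708)*((23 + 35) - 37695) = 12012*(58 - 37695) = 12012*(-37637) = -452095644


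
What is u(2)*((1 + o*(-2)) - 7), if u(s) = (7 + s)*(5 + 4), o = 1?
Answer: -648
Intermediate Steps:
u(s) = 63 + 9*s (u(s) = (7 + s)*9 = 63 + 9*s)
u(2)*((1 + o*(-2)) - 7) = (63 + 9*2)*((1 + 1*(-2)) - 7) = (63 + 18)*((1 - 2) - 7) = 81*(-1 - 7) = 81*(-8) = -648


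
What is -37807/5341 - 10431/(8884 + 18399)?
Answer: -155314336/20816929 ≈ -7.4610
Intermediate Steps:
-37807/5341 - 10431/(8884 + 18399) = -37807*1/5341 - 10431/27283 = -5401/763 - 10431*1/27283 = -5401/763 - 10431/27283 = -155314336/20816929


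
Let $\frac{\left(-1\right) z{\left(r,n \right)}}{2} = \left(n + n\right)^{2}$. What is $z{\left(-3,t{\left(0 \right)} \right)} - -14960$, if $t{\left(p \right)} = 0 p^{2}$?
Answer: $14960$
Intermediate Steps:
$t{\left(p \right)} = 0$
$z{\left(r,n \right)} = - 8 n^{2}$ ($z{\left(r,n \right)} = - 2 \left(n + n\right)^{2} = - 2 \left(2 n\right)^{2} = - 2 \cdot 4 n^{2} = - 8 n^{2}$)
$z{\left(-3,t{\left(0 \right)} \right)} - -14960 = - 8 \cdot 0^{2} - -14960 = \left(-8\right) 0 + 14960 = 0 + 14960 = 14960$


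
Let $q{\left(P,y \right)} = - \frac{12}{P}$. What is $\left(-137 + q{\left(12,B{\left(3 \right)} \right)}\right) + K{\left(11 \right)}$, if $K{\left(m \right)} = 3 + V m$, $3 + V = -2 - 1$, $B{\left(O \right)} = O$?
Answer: $-201$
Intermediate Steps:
$V = -6$ ($V = -3 - 3 = -6$)
$K{\left(m \right)} = 3 - 6 m$
$\left(-137 + q{\left(12,B{\left(3 \right)} \right)}\right) + K{\left(11 \right)} = \left(-137 - \frac{12}{12}\right) + \left(3 - 66\right) = \left(-137 - 1\right) + \left(3 - 66\right) = \left(-137 - 1\right) - 63 = -138 - 63 = -201$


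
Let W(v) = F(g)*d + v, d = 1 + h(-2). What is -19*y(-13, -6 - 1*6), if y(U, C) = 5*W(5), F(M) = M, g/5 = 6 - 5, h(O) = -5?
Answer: 1425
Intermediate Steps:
g = 5 (g = 5*(6 - 5) = 5*1 = 5)
d = -4 (d = 1 - 5 = -4)
W(v) = -20 + v (W(v) = 5*(-4) + v = -20 + v)
y(U, C) = -75 (y(U, C) = 5*(-20 + 5) = 5*(-15) = -75)
-19*y(-13, -6 - 1*6) = -19*(-75) = 1425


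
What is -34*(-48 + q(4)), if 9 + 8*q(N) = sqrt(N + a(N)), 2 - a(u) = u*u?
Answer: 6681/4 - 17*I*sqrt(10)/4 ≈ 1670.3 - 13.44*I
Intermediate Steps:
a(u) = 2 - u**2 (a(u) = 2 - u*u = 2 - u**2)
q(N) = -9/8 + sqrt(2 + N - N**2)/8 (q(N) = -9/8 + sqrt(N + (2 - N**2))/8 = -9/8 + sqrt(2 + N - N**2)/8)
-34*(-48 + q(4)) = -34*(-48 + (-9/8 + sqrt(2 + 4 - 1*4**2)/8)) = -34*(-48 + (-9/8 + sqrt(2 + 4 - 1*16)/8)) = -34*(-48 + (-9/8 + sqrt(2 + 4 - 16)/8)) = -34*(-48 + (-9/8 + sqrt(-10)/8)) = -34*(-48 + (-9/8 + (I*sqrt(10))/8)) = -34*(-48 + (-9/8 + I*sqrt(10)/8)) = -34*(-393/8 + I*sqrt(10)/8) = 6681/4 - 17*I*sqrt(10)/4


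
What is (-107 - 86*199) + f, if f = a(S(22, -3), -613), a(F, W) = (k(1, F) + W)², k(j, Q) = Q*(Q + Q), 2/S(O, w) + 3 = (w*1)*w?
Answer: 29020324/81 ≈ 3.5828e+5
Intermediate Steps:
S(O, w) = 2/(-3 + w²) (S(O, w) = 2/(-3 + (w*1)*w) = 2/(-3 + w*w) = 2/(-3 + w²))
k(j, Q) = 2*Q² (k(j, Q) = Q*(2*Q) = 2*Q²)
a(F, W) = (W + 2*F²)² (a(F, W) = (2*F² + W)² = (W + 2*F²)²)
f = 30415225/81 (f = (-613 + 2*(2/(-3 + (-3)²))²)² = (-613 + 2*(2/(-3 + 9))²)² = (-613 + 2*(2/6)²)² = (-613 + 2*(2*(⅙))²)² = (-613 + 2*(⅓)²)² = (-613 + 2*(⅑))² = (-613 + 2/9)² = (-5515/9)² = 30415225/81 ≈ 3.7550e+5)
(-107 - 86*199) + f = (-107 - 86*199) + 30415225/81 = (-107 - 17114) + 30415225/81 = -17221 + 30415225/81 = 29020324/81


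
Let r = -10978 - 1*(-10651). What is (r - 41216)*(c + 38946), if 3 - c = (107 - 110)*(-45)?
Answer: -1612450002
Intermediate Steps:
c = -132 (c = 3 - (107 - 110)*(-45) = 3 - (-3)*(-45) = 3 - 1*135 = 3 - 135 = -132)
r = -327 (r = -10978 + 10651 = -327)
(r - 41216)*(c + 38946) = (-327 - 41216)*(-132 + 38946) = -41543*38814 = -1612450002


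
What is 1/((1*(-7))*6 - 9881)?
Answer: -1/9923 ≈ -0.00010078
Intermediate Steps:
1/((1*(-7))*6 - 9881) = 1/(-7*6 - 9881) = 1/(-42 - 9881) = 1/(-9923) = -1/9923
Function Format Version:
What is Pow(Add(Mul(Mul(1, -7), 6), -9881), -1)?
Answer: Rational(-1, 9923) ≈ -0.00010078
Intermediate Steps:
Pow(Add(Mul(Mul(1, -7), 6), -9881), -1) = Pow(Add(Mul(-7, 6), -9881), -1) = Pow(Add(-42, -9881), -1) = Pow(-9923, -1) = Rational(-1, 9923)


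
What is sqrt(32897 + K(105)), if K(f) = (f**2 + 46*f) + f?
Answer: sqrt(48857) ≈ 221.04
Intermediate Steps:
K(f) = f**2 + 47*f
sqrt(32897 + K(105)) = sqrt(32897 + 105*(47 + 105)) = sqrt(32897 + 105*152) = sqrt(32897 + 15960) = sqrt(48857)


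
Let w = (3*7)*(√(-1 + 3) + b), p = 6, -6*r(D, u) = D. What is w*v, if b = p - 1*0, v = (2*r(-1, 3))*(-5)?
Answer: -210 - 35*√2 ≈ -259.50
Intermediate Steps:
r(D, u) = -D/6
v = -5/3 (v = (2*(-⅙*(-1)))*(-5) = (2*(⅙))*(-5) = (⅓)*(-5) = -5/3 ≈ -1.6667)
b = 6 (b = 6 - 1*0 = 6 + 0 = 6)
w = 126 + 21*√2 (w = (3*7)*(√(-1 + 3) + 6) = 21*(√2 + 6) = 21*(6 + √2) = 126 + 21*√2 ≈ 155.70)
w*v = (126 + 21*√2)*(-5/3) = -210 - 35*√2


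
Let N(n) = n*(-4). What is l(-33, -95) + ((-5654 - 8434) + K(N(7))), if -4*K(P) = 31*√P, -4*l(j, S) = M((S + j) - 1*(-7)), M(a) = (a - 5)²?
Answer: -18057 - 31*I*√7/2 ≈ -18057.0 - 41.009*I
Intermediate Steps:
N(n) = -4*n
M(a) = (-5 + a)²
l(j, S) = -(2 + S + j)²/4 (l(j, S) = -(-5 + ((S + j) - 1*(-7)))²/4 = -(-5 + ((S + j) + 7))²/4 = -(-5 + (7 + S + j))²/4 = -(2 + S + j)²/4)
K(P) = -31*√P/4
l(-33, -95) + ((-5654 - 8434) + K(N(7))) = -(2 - 95 - 33)²/4 + ((-5654 - 8434) - 31*2*I*√7/4) = -¼*(-126)² + (-14088 - 31*I*√7/2) = -¼*15876 + (-14088 - 31*I*√7/2) = -3969 + (-14088 - 31*I*√7/2) = -18057 - 31*I*√7/2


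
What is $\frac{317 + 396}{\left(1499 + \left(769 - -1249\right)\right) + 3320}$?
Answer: $\frac{713}{6837} \approx 0.10429$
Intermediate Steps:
$\frac{317 + 396}{\left(1499 + \left(769 - -1249\right)\right) + 3320} = \frac{713}{\left(1499 + \left(769 + 1249\right)\right) + 3320} = \frac{713}{\left(1499 + 2018\right) + 3320} = \frac{713}{3517 + 3320} = \frac{713}{6837}$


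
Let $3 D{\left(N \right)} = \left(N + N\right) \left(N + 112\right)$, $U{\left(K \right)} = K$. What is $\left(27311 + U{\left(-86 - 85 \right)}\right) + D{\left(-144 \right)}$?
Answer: $30212$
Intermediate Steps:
$D{\left(N \right)} = \frac{2 N \left(112 + N\right)}{3}$ ($D{\left(N \right)} = \frac{\left(N + N\right) \left(N + 112\right)}{3} = \frac{2 N \left(112 + N\right)}{3}$)
$\left(27311 + U{\left(-86 - 85 \right)}\right) + D{\left(-144 \right)} = \left(27311 - 171\right) + \frac{2}{3} \left(-144\right) \left(112 - 144\right) = \left(27311 - 171\right) + \frac{2}{3} \left(-144\right) \left(-32\right) = 27140 + 3072 = 30212$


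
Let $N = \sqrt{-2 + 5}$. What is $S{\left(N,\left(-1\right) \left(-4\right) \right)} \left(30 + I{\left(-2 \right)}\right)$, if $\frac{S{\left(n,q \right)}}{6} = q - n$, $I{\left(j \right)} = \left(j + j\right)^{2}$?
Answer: $1104 - 276 \sqrt{3} \approx 625.95$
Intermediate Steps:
$N = \sqrt{3} \approx 1.732$
$I{\left(j \right)} = 4 j^{2}$ ($I{\left(j \right)} = \left(2 j\right)^{2} = 4 j^{2}$)
$S{\left(n,q \right)} = - 6 n + 6 q$ ($S{\left(n,q \right)} = 6 \left(q - n\right) = - 6 n + 6 q$)
$S{\left(N,\left(-1\right) \left(-4\right) \right)} \left(30 + I{\left(-2 \right)}\right) = \left(- 6 \sqrt{3} + 6 \left(\left(-1\right) \left(-4\right)\right)\right) \left(30 + 4 \left(-2\right)^{2}\right) = \left(- 6 \sqrt{3} + 6 \cdot 4\right) \left(30 + 4 \cdot 4\right) = \left(- 6 \sqrt{3} + 24\right) \left(30 + 16\right) = \left(24 - 6 \sqrt{3}\right) 46 = 1104 - 276 \sqrt{3}$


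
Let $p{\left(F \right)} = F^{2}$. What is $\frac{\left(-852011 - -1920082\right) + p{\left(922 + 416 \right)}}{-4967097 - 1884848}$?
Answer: $- \frac{571663}{1370389} \approx -0.41715$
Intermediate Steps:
$\frac{\left(-852011 - -1920082\right) + p{\left(922 + 416 \right)}}{-4967097 - 1884848} = \frac{\left(-852011 - -1920082\right) + \left(922 + 416\right)^{2}}{-4967097 - 1884848} = \frac{\left(-852011 + 1920082\right) + 1338^{2}}{-6851945} = \left(1068071 + 1790244\right) \left(- \frac{1}{6851945}\right) = 2858315 \left(- \frac{1}{6851945}\right) = - \frac{571663}{1370389}$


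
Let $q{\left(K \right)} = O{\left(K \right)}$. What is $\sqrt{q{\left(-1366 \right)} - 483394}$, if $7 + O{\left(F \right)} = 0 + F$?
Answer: $3 i \sqrt{53863} \approx 696.25 i$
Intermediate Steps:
$O{\left(F \right)} = -7 + F$ ($O{\left(F \right)} = -7 + \left(0 + F\right) = -7 + F$)
$q{\left(K \right)} = -7 + K$
$\sqrt{q{\left(-1366 \right)} - 483394} = \sqrt{\left(-7 - 1366\right) - 483394} = \sqrt{-1373 - 483394} = \sqrt{-484767} = 3 i \sqrt{53863}$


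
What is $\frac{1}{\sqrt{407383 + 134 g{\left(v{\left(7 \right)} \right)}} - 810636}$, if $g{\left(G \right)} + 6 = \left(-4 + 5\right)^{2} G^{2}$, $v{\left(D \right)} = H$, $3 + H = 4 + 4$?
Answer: $- \frac{270212}{219043438189} - \frac{\sqrt{409929}}{657130314567} \approx -1.2346 \cdot 10^{-6}$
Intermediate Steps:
$H = 5$ ($H = -3 + \left(4 + 4\right) = -3 + 8 = 5$)
$v{\left(D \right)} = 5$
$g{\left(G \right)} = -6 + G^{2}$ ($g{\left(G \right)} = -6 + \left(-4 + 5\right)^{2} G^{2} = -6 + 1^{2} G^{2} = -6 + 1 G^{2} = -6 + G^{2}$)
$\frac{1}{\sqrt{407383 + 134 g{\left(v{\left(7 \right)} \right)}} - 810636} = \frac{1}{\sqrt{407383 + 134 \left(-6 + 5^{2}\right)} - 810636} = \frac{1}{\sqrt{407383 + 134 \left(-6 + 25\right)} - 810636} = \frac{1}{\sqrt{407383 + 134 \cdot 19} - 810636} = \frac{1}{\sqrt{407383 + 2546} - 810636} = \frac{1}{\sqrt{409929} - 810636} = \frac{1}{-810636 + \sqrt{409929}}$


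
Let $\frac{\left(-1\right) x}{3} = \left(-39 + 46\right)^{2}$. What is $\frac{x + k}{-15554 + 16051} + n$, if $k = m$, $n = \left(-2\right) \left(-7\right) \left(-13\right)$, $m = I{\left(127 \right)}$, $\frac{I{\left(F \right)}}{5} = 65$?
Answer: $- \frac{90276}{497} \approx -181.64$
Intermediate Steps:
$I{\left(F \right)} = 325$ ($I{\left(F \right)} = 5 \cdot 65 = 325$)
$m = 325$
$n = -182$ ($n = 14 \left(-13\right) = -182$)
$k = 325$
$x = -147$ ($x = - 3 \left(-39 + 46\right)^{2} = - 3 \cdot 7^{2} = \left(-3\right) 49 = -147$)
$\frac{x + k}{-15554 + 16051} + n = \frac{-147 + 325}{-15554 + 16051} - 182 = \frac{178}{497} - 182 = - \frac{90276}{497}$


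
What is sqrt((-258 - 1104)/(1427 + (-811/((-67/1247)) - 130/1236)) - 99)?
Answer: 3*I*sqrt(5151844895765675863)/684075913 ≈ 9.954*I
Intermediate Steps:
sqrt((-258 - 1104)/(1427 + (-811/((-67/1247)) - 130/1236)) - 99) = sqrt(-1362/(1427 + (-811/((-67*1/1247)) - 130*1/1236)) - 99) = sqrt(-1362/(1427 + (-811/(-67/1247) - 65/618)) - 99) = sqrt(-1362/(1427 + (-811*(-1247/67) - 65/618)) - 99) = sqrt(-1362/(1427 + (1011317/67 - 65/618)) - 99) = sqrt(-1362/(1427 + 624989551/41406) - 99) = sqrt(-1362/684075913/41406 - 99) = sqrt(-1362*41406/684075913 - 99) = sqrt(-56394972/684075913 - 99) = sqrt(-67779910359/684075913) = 3*I*sqrt(5151844895765675863)/684075913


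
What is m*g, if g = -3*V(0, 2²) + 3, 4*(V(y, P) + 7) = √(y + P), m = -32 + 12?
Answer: -450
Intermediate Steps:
m = -20
V(y, P) = -7 + √(P + y)/4 (V(y, P) = -7 + √(y + P)/4 = -7 + √(P + y)/4)
g = 45/2 (g = -3*(-7 + √(2² + 0)/4) + 3 = -3*(-7 + √(4 + 0)/4) + 3 = -3*(-7 + √4/4) + 3 = -3*(-7 + (¼)*2) + 3 = -3*(-7 + ½) + 3 = -3*(-13/2) + 3 = 39/2 + 3 = 45/2 ≈ 22.500)
m*g = -20*45/2 = -450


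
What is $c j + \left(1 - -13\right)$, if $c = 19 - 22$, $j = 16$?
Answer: $-34$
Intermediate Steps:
$c = -3$ ($c = 19 - 22 = -3$)
$c j + \left(1 - -13\right) = \left(-3\right) 16 + \left(1 - -13\right) = -48 + \left(1 + 13\right) = -48 + 14 = -34$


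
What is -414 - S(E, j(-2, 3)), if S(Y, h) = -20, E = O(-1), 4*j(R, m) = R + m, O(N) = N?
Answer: -394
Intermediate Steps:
j(R, m) = R/4 + m/4 (j(R, m) = (R + m)/4 = R/4 + m/4)
E = -1
-414 - S(E, j(-2, 3)) = -414 - 1*(-20) = -414 + 20 = -394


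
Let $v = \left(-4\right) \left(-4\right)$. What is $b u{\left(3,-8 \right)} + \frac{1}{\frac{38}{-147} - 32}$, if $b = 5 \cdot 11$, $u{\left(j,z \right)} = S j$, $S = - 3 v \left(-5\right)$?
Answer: $\frac{187783053}{4742} \approx 39600.0$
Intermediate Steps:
$v = 16$
$S = 240$ ($S = \left(-3\right) 16 \left(-5\right) = \left(-48\right) \left(-5\right) = 240$)
$u{\left(j,z \right)} = 240 j$
$b = 55$
$b u{\left(3,-8 \right)} + \frac{1}{\frac{38}{-147} - 32} = 55 \cdot 240 \cdot 3 + \frac{1}{\frac{38}{-147} - 32} = 55 \cdot 720 + \frac{1}{38 \left(- \frac{1}{147}\right) - 32} = 39600 + \frac{1}{- \frac{38}{147} - 32} = 39600 + \frac{1}{- \frac{4742}{147}} = 39600 - \frac{147}{4742} = \frac{187783053}{4742}$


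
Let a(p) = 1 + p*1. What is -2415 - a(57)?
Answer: -2473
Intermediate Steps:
a(p) = 1 + p
-2415 - a(57) = -2415 - (1 + 57) = -2415 - 1*58 = -2415 - 58 = -2473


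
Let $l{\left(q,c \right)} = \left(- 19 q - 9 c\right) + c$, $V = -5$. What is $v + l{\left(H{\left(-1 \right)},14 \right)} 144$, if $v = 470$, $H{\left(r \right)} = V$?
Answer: $-1978$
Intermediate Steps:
$H{\left(r \right)} = -5$
$l{\left(q,c \right)} = - 19 q - 8 c$
$v + l{\left(H{\left(-1 \right)},14 \right)} 144 = 470 + \left(\left(-19\right) \left(-5\right) - 112\right) 144 = 470 + \left(95 - 112\right) 144 = 470 - 2448 = -1978$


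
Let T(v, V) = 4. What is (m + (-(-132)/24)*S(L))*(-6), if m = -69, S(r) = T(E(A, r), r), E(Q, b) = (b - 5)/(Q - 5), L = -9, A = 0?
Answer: 282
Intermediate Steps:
E(Q, b) = (-5 + b)/(-5 + Q)
S(r) = 4
(m + (-(-132)/24)*S(L))*(-6) = (-69 - (-132)/24*4)*(-6) = (-69 - 1*(-11/2)*4)*(-6) = (-69 + (11/2)*4)*(-6) = (-69 + 22)*(-6) = -47*(-6) = 282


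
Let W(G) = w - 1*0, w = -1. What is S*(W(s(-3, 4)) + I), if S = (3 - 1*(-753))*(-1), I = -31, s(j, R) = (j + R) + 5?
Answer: 24192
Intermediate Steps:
s(j, R) = 5 + R + j (s(j, R) = (R + j) + 5 = 5 + R + j)
W(G) = -1 (W(G) = -1 - 1*0 = -1 + 0 = -1)
S = -756 (S = (3 + 753)*(-1) = 756*(-1) = -756)
S*(W(s(-3, 4)) + I) = -756*(-1 - 31) = -756*(-32) = 24192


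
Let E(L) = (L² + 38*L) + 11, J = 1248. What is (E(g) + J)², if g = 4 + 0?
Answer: 2036329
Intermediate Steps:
g = 4
E(L) = 11 + L² + 38*L
(E(g) + J)² = ((11 + 4² + 38*4) + 1248)² = ((11 + 16 + 152) + 1248)² = (179 + 1248)² = 1427² = 2036329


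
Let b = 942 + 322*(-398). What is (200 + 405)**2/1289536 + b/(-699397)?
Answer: 420043819629/901897609792 ≈ 0.46573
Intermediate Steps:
b = -127214 (b = 942 - 128156 = -127214)
(200 + 405)**2/1289536 + b/(-699397) = (200 + 405)**2/1289536 - 127214/(-699397) = 605**2*(1/1289536) - 127214*(-1/699397) = 366025*(1/1289536) + 127214/699397 = 366025/1289536 + 127214/699397 = 420043819629/901897609792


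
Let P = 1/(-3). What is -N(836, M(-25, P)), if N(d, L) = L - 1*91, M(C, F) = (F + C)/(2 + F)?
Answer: 531/5 ≈ 106.20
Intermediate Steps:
P = -⅓ ≈ -0.33333
M(C, F) = (C + F)/(2 + F)
N(d, L) = -91 + L (N(d, L) = L - 91 = -91 + L)
-N(836, M(-25, P)) = -(-91 + (-25 - ⅓)/(2 - ⅓)) = -(-91 - 76/3/(5/3)) = -(-91 + (⅗)*(-76/3)) = -(-91 - 76/5) = -1*(-531/5) = 531/5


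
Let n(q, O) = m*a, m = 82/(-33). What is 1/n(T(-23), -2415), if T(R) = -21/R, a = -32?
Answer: 33/2624 ≈ 0.012576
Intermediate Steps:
m = -82/33 (m = 82*(-1/33) = -82/33 ≈ -2.4848)
n(q, O) = 2624/33 (n(q, O) = -82/33*(-32) = 2624/33)
1/n(T(-23), -2415) = 1/(2624/33) = 33/2624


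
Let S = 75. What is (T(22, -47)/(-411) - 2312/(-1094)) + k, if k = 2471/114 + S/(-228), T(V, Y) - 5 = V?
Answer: 399714485/17086092 ≈ 23.394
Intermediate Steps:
T(V, Y) = 5 + V
k = 4867/228 (k = 2471/114 + 75/(-228) = 2471*(1/114) + 75*(-1/228) = 2471/114 - 25/76 = 4867/228 ≈ 21.346)
(T(22, -47)/(-411) - 2312/(-1094)) + k = ((5 + 22)/(-411) - 2312/(-1094)) + 4867/228 = (27*(-1/411) - 2312*(-1/1094)) + 4867/228 = (-9/137 + 1156/547) + 4867/228 = 153449/74939 + 4867/228 = 399714485/17086092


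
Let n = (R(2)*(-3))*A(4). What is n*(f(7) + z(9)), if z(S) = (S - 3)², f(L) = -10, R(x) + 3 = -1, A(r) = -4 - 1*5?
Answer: -2808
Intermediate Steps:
A(r) = -9 (A(r) = -4 - 5 = -9)
R(x) = -4 (R(x) = -3 - 1 = -4)
n = -108 (n = -4*(-3)*(-9) = 12*(-9) = -108)
z(S) = (-3 + S)²
n*(f(7) + z(9)) = -108*(-10 + (-3 + 9)²) = -108*(-10 + 6²) = -108*(-10 + 36) = -108*26 = -2808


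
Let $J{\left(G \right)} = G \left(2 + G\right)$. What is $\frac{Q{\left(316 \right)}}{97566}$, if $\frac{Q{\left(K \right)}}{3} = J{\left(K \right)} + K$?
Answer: $\frac{50402}{16261} \approx 3.0996$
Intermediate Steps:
$Q{\left(K \right)} = 3 K + 3 K \left(2 + K\right)$ ($Q{\left(K \right)} = 3 \left(K \left(2 + K\right) + K\right) = 3 \left(K + K \left(2 + K\right)\right) = 3 K + 3 K \left(2 + K\right)$)
$\frac{Q{\left(316 \right)}}{97566} = \frac{3 \cdot 316 \left(3 + 316\right)}{97566} = 3 \cdot 316 \cdot 319 \cdot \frac{1}{97566} = 302412 \cdot \frac{1}{97566} = \frac{50402}{16261}$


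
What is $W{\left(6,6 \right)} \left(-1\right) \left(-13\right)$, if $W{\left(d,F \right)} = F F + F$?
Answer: $546$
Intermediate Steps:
$W{\left(d,F \right)} = F + F^{2}$ ($W{\left(d,F \right)} = F^{2} + F = F + F^{2}$)
$W{\left(6,6 \right)} \left(-1\right) \left(-13\right) = 6 \left(1 + 6\right) \left(-1\right) \left(-13\right) = 6 \cdot 7 \left(-1\right) \left(-13\right) = 42 \left(-1\right) \left(-13\right) = \left(-42\right) \left(-13\right) = 546$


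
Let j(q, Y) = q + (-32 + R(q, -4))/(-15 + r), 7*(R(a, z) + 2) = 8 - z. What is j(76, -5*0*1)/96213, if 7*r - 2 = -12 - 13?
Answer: 1659/2052544 ≈ 0.00080827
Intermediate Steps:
r = -23/7 (r = 2/7 + (-12 - 13)/7 = 2/7 + (⅐)*(-25) = 2/7 - 25/7 = -23/7 ≈ -3.2857)
R(a, z) = -6/7 - z/7 (R(a, z) = -2 + (8 - z)/7 = -2 + (8/7 - z/7) = -6/7 - z/7)
j(q, Y) = 113/64 + q (j(q, Y) = q + (-32 + (-6/7 - ⅐*(-4)))/(-15 - 23/7) = q + (-32 + (-6/7 + 4/7))/(-128/7) = q + (-32 - 2/7)*(-7/128) = q - 226/7*(-7/128) = q + 113/64 = 113/64 + q)
j(76, -5*0*1)/96213 = (113/64 + 76)/96213 = (4977/64)*(1/96213) = 1659/2052544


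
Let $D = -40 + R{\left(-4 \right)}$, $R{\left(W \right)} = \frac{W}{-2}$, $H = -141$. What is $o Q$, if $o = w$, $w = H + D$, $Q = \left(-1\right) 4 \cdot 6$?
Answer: $4296$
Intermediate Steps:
$R{\left(W \right)} = - \frac{W}{2}$ ($R{\left(W \right)} = W \left(- \frac{1}{2}\right) = - \frac{W}{2}$)
$D = -38$ ($D = -40 - -2 = -40 + 2 = -38$)
$Q = -24$ ($Q = \left(-4\right) 6 = -24$)
$w = -179$ ($w = -141 - 38 = -179$)
$o = -179$
$o Q = \left(-179\right) \left(-24\right) = 4296$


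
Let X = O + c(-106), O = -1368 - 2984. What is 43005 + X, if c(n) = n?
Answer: 38547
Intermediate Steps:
O = -4352
X = -4458 (X = -4352 - 106 = -4458)
43005 + X = 43005 - 4458 = 38547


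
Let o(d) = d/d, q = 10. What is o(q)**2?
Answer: 1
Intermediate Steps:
o(d) = 1
o(q)**2 = 1**2 = 1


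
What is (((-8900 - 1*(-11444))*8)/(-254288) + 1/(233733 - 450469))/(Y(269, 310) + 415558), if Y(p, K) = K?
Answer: -275704085/1432492777915264 ≈ -1.9246e-7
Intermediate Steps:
(((-8900 - 1*(-11444))*8)/(-254288) + 1/(233733 - 450469))/(Y(269, 310) + 415558) = (((-8900 - 1*(-11444))*8)/(-254288) + 1/(233733 - 450469))/(310 + 415558) = (((-8900 + 11444)*8)*(-1/254288) + 1/(-216736))/415868 = ((2544*8)*(-1/254288) - 1/216736)*(1/415868) = (20352*(-1/254288) - 1/216736)*(1/415868) = (-1272/15893 - 1/216736)*(1/415868) = -275704085/3444585248*1/415868 = -275704085/1432492777915264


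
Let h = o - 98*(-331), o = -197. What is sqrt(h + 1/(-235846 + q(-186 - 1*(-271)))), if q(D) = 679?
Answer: sqrt(1783040720024082)/235167 ≈ 179.56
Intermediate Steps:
h = 32241 (h = -197 - 98*(-331) = -197 + 32438 = 32241)
sqrt(h + 1/(-235846 + q(-186 - 1*(-271)))) = sqrt(32241 + 1/(-235846 + 679)) = sqrt(32241 + 1/(-235167)) = sqrt(32241 - 1/235167) = sqrt(7582019246/235167) = sqrt(1783040720024082)/235167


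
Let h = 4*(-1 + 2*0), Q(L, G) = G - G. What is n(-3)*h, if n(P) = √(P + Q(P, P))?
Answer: -4*I*√3 ≈ -6.9282*I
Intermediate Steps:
Q(L, G) = 0
h = -4 (h = 4*(-1 + 0) = 4*(-1) = -4)
n(P) = √P (n(P) = √(P + 0) = √P)
n(-3)*h = √(-3)*(-4) = (I*√3)*(-4) = -4*I*√3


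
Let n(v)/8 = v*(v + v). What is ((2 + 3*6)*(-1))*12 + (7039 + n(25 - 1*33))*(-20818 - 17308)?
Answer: -307410178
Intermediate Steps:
n(v) = 16*v² (n(v) = 8*(v*(v + v)) = 8*(v*(2*v)) = 8*(2*v²) = 16*v²)
((2 + 3*6)*(-1))*12 + (7039 + n(25 - 1*33))*(-20818 - 17308) = ((2 + 3*6)*(-1))*12 + (7039 + 16*(25 - 1*33)²)*(-20818 - 17308) = ((2 + 18)*(-1))*12 + (7039 + 16*(25 - 33)²)*(-38126) = (20*(-1))*12 + (7039 + 16*(-8)²)*(-38126) = -20*12 + (7039 + 16*64)*(-38126) = -240 + (7039 + 1024)*(-38126) = -240 + 8063*(-38126) = -240 - 307409938 = -307410178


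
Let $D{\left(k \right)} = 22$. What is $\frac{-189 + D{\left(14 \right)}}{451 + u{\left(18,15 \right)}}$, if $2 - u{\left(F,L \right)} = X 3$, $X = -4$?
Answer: $- \frac{167}{465} \approx -0.35914$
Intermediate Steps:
$u{\left(F,L \right)} = 14$ ($u{\left(F,L \right)} = 2 - \left(-4\right) 3 = 2 - -12 = 2 + 12 = 14$)
$\frac{-189 + D{\left(14 \right)}}{451 + u{\left(18,15 \right)}} = \frac{-189 + 22}{451 + 14} = - \frac{167}{465}$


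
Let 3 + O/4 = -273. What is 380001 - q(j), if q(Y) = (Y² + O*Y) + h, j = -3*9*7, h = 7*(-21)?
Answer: 135771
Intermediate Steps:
O = -1104 (O = -12 + 4*(-273) = -12 - 1092 = -1104)
h = -147
j = -189 (j = -27*7 = -189)
q(Y) = -147 + Y² - 1104*Y (q(Y) = (Y² - 1104*Y) - 147 = -147 + Y² - 1104*Y)
380001 - q(j) = 380001 - (-147 + (-189)² - 1104*(-189)) = 380001 - (-147 + 35721 + 208656) = 380001 - 1*244230 = 380001 - 244230 = 135771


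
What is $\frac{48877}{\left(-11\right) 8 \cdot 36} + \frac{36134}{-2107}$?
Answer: $- \frac{31065193}{953568} \approx -32.578$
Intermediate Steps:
$\frac{48877}{\left(-11\right) 8 \cdot 36} + \frac{36134}{-2107} = \frac{48877}{\left(-88\right) 36} + 36134 \left(- \frac{1}{2107}\right) = \frac{48877}{-3168} - \frac{5162}{301} = 48877 \left(- \frac{1}{3168}\right) - \frac{5162}{301} = - \frac{48877}{3168} - \frac{5162}{301} = - \frac{31065193}{953568}$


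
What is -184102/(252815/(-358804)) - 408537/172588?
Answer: 11400461807091049/43632835220 ≈ 2.6128e+5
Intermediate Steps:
-184102/(252815/(-358804)) - 408537/172588 = -184102/(252815*(-1/358804)) - 408537*1/172588 = -184102/(-252815/358804) - 408537/172588 = -184102*(-358804/252815) - 408537/172588 = 66056534008/252815 - 408537/172588 = 11400461807091049/43632835220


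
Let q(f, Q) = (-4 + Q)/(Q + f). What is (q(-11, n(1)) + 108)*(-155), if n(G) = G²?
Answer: -33573/2 ≈ -16787.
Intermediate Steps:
q(f, Q) = (-4 + Q)/(Q + f)
(q(-11, n(1)) + 108)*(-155) = ((-4 + 1²)/(1² - 11) + 108)*(-155) = ((-4 + 1)/(1 - 11) + 108)*(-155) = (-3/(-10) + 108)*(-155) = (-⅒*(-3) + 108)*(-155) = (3/10 + 108)*(-155) = (1083/10)*(-155) = -33573/2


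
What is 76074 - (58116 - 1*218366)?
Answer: 236324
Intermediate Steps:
76074 - (58116 - 1*218366) = 76074 - (58116 - 218366) = 76074 - 1*(-160250) = 76074 + 160250 = 236324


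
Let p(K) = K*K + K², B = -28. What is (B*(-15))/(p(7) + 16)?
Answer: 70/19 ≈ 3.6842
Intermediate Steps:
p(K) = 2*K² (p(K) = K² + K² = 2*K²)
(B*(-15))/(p(7) + 16) = (-28*(-15))/(2*7² + 16) = 420/(2*49 + 16) = 420/(98 + 16) = 420/114 = 420*(1/114) = 70/19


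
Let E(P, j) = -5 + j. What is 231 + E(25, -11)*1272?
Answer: -20121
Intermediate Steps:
231 + E(25, -11)*1272 = 231 + (-5 - 11)*1272 = 231 - 16*1272 = 231 - 20352 = -20121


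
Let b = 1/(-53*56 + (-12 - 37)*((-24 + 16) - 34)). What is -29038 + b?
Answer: -26424581/910 ≈ -29038.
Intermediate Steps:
b = -1/910 (b = 1/(-2968 - 49*(-8 - 34)) = 1/(-2968 - 49*(-42)) = 1/(-2968 + 2058) = 1/(-910) = -1/910 ≈ -0.0010989)
-29038 + b = -29038 - 1/910 = -26424581/910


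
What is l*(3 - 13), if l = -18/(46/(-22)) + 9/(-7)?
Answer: -11790/161 ≈ -73.230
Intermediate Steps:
l = 1179/161 (l = -18/(46*(-1/22)) + 9*(-⅐) = -18/(-23/11) - 9/7 = -18*(-11/23) - 9/7 = 198/23 - 9/7 = 1179/161 ≈ 7.3230)
l*(3 - 13) = 1179*(3 - 13)/161 = (1179/161)*(-10) = -11790/161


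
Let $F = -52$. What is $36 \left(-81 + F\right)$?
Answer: $-4788$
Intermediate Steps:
$36 \left(-81 + F\right) = 36 \left(-81 - 52\right) = 36 \left(-133\right) = -4788$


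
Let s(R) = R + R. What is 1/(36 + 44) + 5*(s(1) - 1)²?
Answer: 401/80 ≈ 5.0125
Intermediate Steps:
s(R) = 2*R
1/(36 + 44) + 5*(s(1) - 1)² = 1/(36 + 44) + 5*(2*1 - 1)² = 1/80 + 5*(2 - 1)² = 1/80 + 5*1² = 1/80 + 5*1 = 1/80 + 5 = 401/80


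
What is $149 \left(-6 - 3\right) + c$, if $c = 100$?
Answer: $-1241$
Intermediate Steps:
$149 \left(-6 - 3\right) + c = 149 \left(-6 - 3\right) + 100 = 149 \left(-9\right) + 100 = -1341 + 100 = -1241$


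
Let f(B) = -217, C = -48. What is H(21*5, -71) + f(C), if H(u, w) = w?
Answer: -288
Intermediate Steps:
H(21*5, -71) + f(C) = -71 - 217 = -288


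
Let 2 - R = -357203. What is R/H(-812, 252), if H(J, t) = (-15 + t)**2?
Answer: 357205/56169 ≈ 6.3595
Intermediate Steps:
R = 357205 (R = 2 - 1*(-357203) = 2 + 357203 = 357205)
R/H(-812, 252) = 357205/((-15 + 252)**2) = 357205/(237**2) = 357205/56169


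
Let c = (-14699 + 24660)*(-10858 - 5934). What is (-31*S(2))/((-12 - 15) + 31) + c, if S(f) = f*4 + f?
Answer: -334530379/2 ≈ -1.6727e+8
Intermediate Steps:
S(f) = 5*f (S(f) = 4*f + f = 5*f)
c = -167265112 (c = 9961*(-16792) = -167265112)
(-31*S(2))/((-12 - 15) + 31) + c = (-155*2)/((-12 - 15) + 31) - 167265112 = (-31*10)/(-27 + 31) - 167265112 = -310/4 - 167265112 = -310*¼ - 167265112 = -155/2 - 167265112 = -334530379/2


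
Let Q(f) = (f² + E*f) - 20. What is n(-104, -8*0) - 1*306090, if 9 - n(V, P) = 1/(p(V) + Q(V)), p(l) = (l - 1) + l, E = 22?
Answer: -2540166220/8299 ≈ -3.0608e+5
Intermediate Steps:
p(l) = -1 + 2*l (p(l) = (-1 + l) + l = -1 + 2*l)
Q(f) = -20 + f² + 22*f (Q(f) = (f² + 22*f) - 20 = -20 + f² + 22*f)
n(V, P) = 9 - 1/(-21 + V² + 24*V) (n(V, P) = 9 - 1/((-1 + 2*V) + (-20 + V² + 22*V)) = 9 - 1/(-21 + V² + 24*V))
n(-104, -8*0) - 1*306090 = (-190 + 9*(-104)² + 216*(-104))/(-21 + (-104)² + 24*(-104)) - 1*306090 = (-190 + 9*10816 - 22464)/(-21 + 10816 - 2496) - 306090 = (-190 + 97344 - 22464)/8299 - 306090 = (1/8299)*74690 - 306090 = 74690/8299 - 306090 = -2540166220/8299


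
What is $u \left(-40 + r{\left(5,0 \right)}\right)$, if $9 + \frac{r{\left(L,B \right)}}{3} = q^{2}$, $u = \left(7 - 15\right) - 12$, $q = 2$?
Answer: $1100$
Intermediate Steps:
$u = -20$ ($u = -8 - 12 = -20$)
$r{\left(L,B \right)} = -15$ ($r{\left(L,B \right)} = -27 + 3 \cdot 2^{2} = -27 + 3 \cdot 4 = -27 + 12 = -15$)
$u \left(-40 + r{\left(5,0 \right)}\right) = - 20 \left(-40 - 15\right) = \left(-20\right) \left(-55\right) = 1100$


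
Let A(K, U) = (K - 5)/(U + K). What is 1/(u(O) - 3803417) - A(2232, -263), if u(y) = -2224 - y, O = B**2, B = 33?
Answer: -8477589679/7495451370 ≈ -1.1310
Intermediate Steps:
O = 1089 (O = 33**2 = 1089)
A(K, U) = (-5 + K)/(K + U)
1/(u(O) - 3803417) - A(2232, -263) = 1/((-2224 - 1*1089) - 3803417) - (-5 + 2232)/(2232 - 263) = 1/((-2224 - 1089) - 3803417) - 2227/1969 = 1/(-3313 - 3803417) - 2227/1969 = 1/(-3806730) - 1*2227/1969 = -1/3806730 - 2227/1969 = -8477589679/7495451370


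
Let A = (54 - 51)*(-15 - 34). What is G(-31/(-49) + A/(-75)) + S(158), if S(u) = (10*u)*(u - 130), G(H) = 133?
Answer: 44373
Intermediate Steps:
A = -147 (A = 3*(-49) = -147)
S(u) = 10*u*(-130 + u) (S(u) = (10*u)*(-130 + u) = 10*u*(-130 + u))
G(-31/(-49) + A/(-75)) + S(158) = 133 + 10*158*(-130 + 158) = 133 + 10*158*28 = 133 + 44240 = 44373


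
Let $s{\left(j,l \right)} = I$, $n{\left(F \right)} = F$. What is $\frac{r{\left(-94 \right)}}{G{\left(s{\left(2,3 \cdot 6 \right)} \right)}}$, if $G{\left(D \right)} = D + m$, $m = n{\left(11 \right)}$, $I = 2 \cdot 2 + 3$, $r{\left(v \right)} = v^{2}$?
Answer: $\frac{4418}{9} \approx 490.89$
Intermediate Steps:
$I = 7$ ($I = 4 + 3 = 7$)
$m = 11$
$s{\left(j,l \right)} = 7$
$G{\left(D \right)} = 11 + D$ ($G{\left(D \right)} = D + 11 = 11 + D$)
$\frac{r{\left(-94 \right)}}{G{\left(s{\left(2,3 \cdot 6 \right)} \right)}} = \frac{\left(-94\right)^{2}}{11 + 7} = \frac{8836}{18} = 8836 \cdot \frac{1}{18} = \frac{4418}{9}$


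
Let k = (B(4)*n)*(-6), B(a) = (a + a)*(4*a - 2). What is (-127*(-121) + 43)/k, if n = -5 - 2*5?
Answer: 1541/1008 ≈ 1.5288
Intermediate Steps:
B(a) = 2*a*(-2 + 4*a) (B(a) = (2*a)*(-2 + 4*a) = 2*a*(-2 + 4*a))
n = -15 (n = -5 - 10 = -15)
k = 10080 (k = ((4*4*(-1 + 2*4))*(-15))*(-6) = ((4*4*(-1 + 8))*(-15))*(-6) = ((4*4*7)*(-15))*(-6) = (112*(-15))*(-6) = -1680*(-6) = 10080)
(-127*(-121) + 43)/k = (-127*(-121) + 43)/10080 = (15367 + 43)*(1/10080) = 15410*(1/10080) = 1541/1008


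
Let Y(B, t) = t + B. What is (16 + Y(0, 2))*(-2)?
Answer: -36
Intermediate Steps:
Y(B, t) = B + t
(16 + Y(0, 2))*(-2) = (16 + (0 + 2))*(-2) = (16 + 2)*(-2) = 18*(-2) = -36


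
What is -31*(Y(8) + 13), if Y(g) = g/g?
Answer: -434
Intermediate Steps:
Y(g) = 1
-31*(Y(8) + 13) = -31*(1 + 13) = -31*14 = -434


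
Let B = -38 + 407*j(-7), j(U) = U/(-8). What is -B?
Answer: -2545/8 ≈ -318.13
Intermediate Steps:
j(U) = -U/8 (j(U) = U*(-⅛) = -U/8)
B = 2545/8 (B = -38 + 407*(-⅛*(-7)) = -38 + 407*(7/8) = -38 + 2849/8 = 2545/8 ≈ 318.13)
-B = -1*2545/8 = -2545/8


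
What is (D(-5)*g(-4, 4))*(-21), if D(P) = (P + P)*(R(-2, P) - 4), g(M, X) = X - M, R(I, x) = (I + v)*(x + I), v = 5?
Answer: -42000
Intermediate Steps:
R(I, x) = (5 + I)*(I + x) (R(I, x) = (I + 5)*(x + I) = (5 + I)*(I + x))
D(P) = 2*P*(-10 + 3*P) (D(P) = (P + P)*(((-2)**2 + 5*(-2) + 5*P - 2*P) - 4) = (2*P)*((4 - 10 + 5*P - 2*P) - 4) = (2*P)*((-6 + 3*P) - 4) = (2*P)*(-10 + 3*P) = 2*P*(-10 + 3*P))
(D(-5)*g(-4, 4))*(-21) = ((2*(-5)*(-10 + 3*(-5)))*(4 - 1*(-4)))*(-21) = ((2*(-5)*(-10 - 15))*(4 + 4))*(-21) = ((2*(-5)*(-25))*8)*(-21) = (250*8)*(-21) = 2000*(-21) = -42000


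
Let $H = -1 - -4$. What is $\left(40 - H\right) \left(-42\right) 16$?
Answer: $-24864$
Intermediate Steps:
$H = 3$ ($H = -1 + 4 = 3$)
$\left(40 - H\right) \left(-42\right) 16 = \left(40 - 3\right) \left(-42\right) 16 = 37 \left(-42\right) 16 = \left(-1554\right) 16 = -24864$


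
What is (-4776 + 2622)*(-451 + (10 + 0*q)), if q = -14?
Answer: 949914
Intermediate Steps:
(-4776 + 2622)*(-451 + (10 + 0*q)) = (-4776 + 2622)*(-451 + (10 + 0*(-14))) = -2154*(-451 + (10 + 0)) = -2154*(-451 + 10) = -2154*(-441) = 949914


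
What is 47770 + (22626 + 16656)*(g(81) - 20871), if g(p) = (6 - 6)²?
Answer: -819806852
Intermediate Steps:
g(p) = 0 (g(p) = 0² = 0)
47770 + (22626 + 16656)*(g(81) - 20871) = 47770 + (22626 + 16656)*(0 - 20871) = 47770 + 39282*(-20871) = 47770 - 819854622 = -819806852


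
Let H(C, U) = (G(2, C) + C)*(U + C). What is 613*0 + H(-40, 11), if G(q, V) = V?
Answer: 2320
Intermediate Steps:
H(C, U) = 2*C*(C + U) (H(C, U) = (C + C)*(U + C) = (2*C)*(C + U) = 2*C*(C + U))
613*0 + H(-40, 11) = 613*0 + 2*(-40)*(-40 + 11) = 0 + 2*(-40)*(-29) = 0 + 2320 = 2320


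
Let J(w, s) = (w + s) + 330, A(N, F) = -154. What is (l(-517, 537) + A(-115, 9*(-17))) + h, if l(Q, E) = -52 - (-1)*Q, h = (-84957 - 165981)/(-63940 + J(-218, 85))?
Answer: -45835251/63743 ≈ -719.06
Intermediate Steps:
J(w, s) = 330 + s + w (J(w, s) = (s + w) + 330 = 330 + s + w)
h = 250938/63743 (h = (-84957 - 165981)/(-63940 + (330 + 85 - 218)) = -250938/(-63940 + 197) = -250938/(-63743) = -250938*(-1/63743) = 250938/63743 ≈ 3.9367)
l(Q, E) = -52 + Q
(l(-517, 537) + A(-115, 9*(-17))) + h = ((-52 - 517) - 154) + 250938/63743 = (-569 - 154) + 250938/63743 = -723 + 250938/63743 = -45835251/63743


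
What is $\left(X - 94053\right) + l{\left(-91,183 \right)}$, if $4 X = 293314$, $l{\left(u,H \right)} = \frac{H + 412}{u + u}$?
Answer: $- \frac{269461}{13} \approx -20728.0$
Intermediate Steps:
$l{\left(u,H \right)} = \frac{412 + H}{2 u}$
$X = \frac{146657}{2}$ ($X = \frac{1}{4} \cdot 293314 = \frac{146657}{2} \approx 73329.0$)
$\left(X - 94053\right) + l{\left(-91,183 \right)} = \left(\frac{146657}{2} - 94053\right) + \frac{412 + 183}{2 \left(-91\right)} = - \frac{41449}{2} + \frac{1}{2} \left(- \frac{1}{91}\right) 595 = - \frac{41449}{2} - \frac{85}{26} = - \frac{269461}{13}$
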